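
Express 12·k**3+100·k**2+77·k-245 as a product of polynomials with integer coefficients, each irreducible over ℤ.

(2·k+5)·(6·k-7)·(k+7)

Trying the rational-root candidates, k = 7/6 is a root, so (6·k-7) divides it; the quotient is 2·k**2+19·k+35.
The remaining quadratic factors as (k+7)(2·k+5).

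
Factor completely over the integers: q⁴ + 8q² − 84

(q² + 14)(q² − 6)

Substitute u = q² to get a quadratic in u, then factor.
q² − 6 is irreducible over ℤ (6 is not a perfect square).
q² + 14 is irreducible over ℤ (always positive, so no real roots).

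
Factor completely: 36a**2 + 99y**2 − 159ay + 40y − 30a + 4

Group: 12a(3a − 11y − 2) + (−9y − 2)(3a − 11y − 2); both groups contain (3a − 11y − 2).

(12a − 9y − 2)(3a − 11y − 2)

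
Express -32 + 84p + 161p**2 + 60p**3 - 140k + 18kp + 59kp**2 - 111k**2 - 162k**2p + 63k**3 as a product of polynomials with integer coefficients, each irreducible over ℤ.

Group: 3k(21k**2 - 19kp + 19k - 12p**2 - 13p + 4) + (-5p - 8)(21k**2 - 19kp + 19k - 12p**2 - 13p + 4); both groups contain (21k**2 - 19kp + 19k - 12p**2 - 13p + 4), so (3k - 5p - 8) is a factor with cofactor 21k**2 - 19kp + 19k - 12p**2 - 13p + 4.
The cofactor groups again: 21k**2 - 19kp + 19k - 12p**2 - 13p + 4 = 7k(3k - 4p + 1) + (3p + 4)(3k - 4p + 1); both groups contain (3k - 4p + 1), giving (7k + 3p + 4)(3k - 4p + 1).

(3k - 4p + 1)(3k - 5p - 8)(7k + 3p + 4)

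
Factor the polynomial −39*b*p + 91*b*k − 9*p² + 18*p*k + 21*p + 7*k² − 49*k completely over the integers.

Group: −13*b*(3*p − 7*k) + (−3*p − k + 7)*(3*p − 7*k); both groups contain (3*p − 7*k).

−(3*p − 7*k)*(13*b + 3*p + k − 7)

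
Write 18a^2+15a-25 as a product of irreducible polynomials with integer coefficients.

Need a pair with product 18·(-25) = -450 and sum 15: that's -15 and 30.
Split the middle term: 18a^2-15a + 30a-25 = 3a(6a-5) + 5(6a-5).

(3a+5)(6a-5)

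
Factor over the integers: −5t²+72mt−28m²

Group: −14m(2m−5t) + t(2m−5t); both groups contain (2m−5t).

−(14m−t)(2m−5t)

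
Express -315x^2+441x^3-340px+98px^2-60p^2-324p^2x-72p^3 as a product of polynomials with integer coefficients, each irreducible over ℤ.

Group: 6p(-12p^2-68px-63x^2) + (-7x+5)(-12p^2-68px-63x^2); both groups contain (-12p^2-68px-63x^2), so (6p-7x+5) is a factor with cofactor -12p^2-68px-63x^2.
The cofactor groups again: -12p^2-68px-63x^2 = -2p(6p+7x) - 9x(6p+7x); both groups contain (6p+7x), giving -(2p+9x)(6p+7x).

-(2p+9x)(6p+7x)(6p-7x+5)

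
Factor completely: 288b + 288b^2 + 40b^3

8b(5b + 6)(b + 6)

Pull out the common factor 8b, then factor the remaining trinomial.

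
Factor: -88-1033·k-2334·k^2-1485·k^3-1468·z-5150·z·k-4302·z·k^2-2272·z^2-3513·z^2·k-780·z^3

Group: 4·z·(-195·z^2-342·z·k-178·z-135·k^2-114·k-11) + (11·k+8)·(-195·z^2-342·z·k-178·z-135·k^2-114·k-11); both groups contain (-195·z^2-342·z·k-178·z-135·k^2-114·k-11), so (4·z+11·k+8) is a factor with cofactor -195·z^2-342·z·k-178·z-135·k^2-114·k-11.
The cofactor groups again: -195·z^2-342·z·k-178·z-135·k^2-114·k-11 = -15·z·(13·z+15·k+11) + (-9·k-1)·(13·z+15·k+11); both groups contain (13·z+15·k+11), giving -(15·z+9·k+1)·(13·z+15·k+11).

-(4·z+11·k+8)·(13·z+15·k+11)·(15·z+9·k+1)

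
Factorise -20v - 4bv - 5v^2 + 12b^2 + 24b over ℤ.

(2b + v + 4)(6b - 5v)

Group: 6b(2b + v + 4) - 5v(2b + v + 4); both groups contain (2b + v + 4).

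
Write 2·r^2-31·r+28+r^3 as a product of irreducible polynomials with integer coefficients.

Testing divisors of the constant over divisors of the leading coefficient, r = -7 is a root, so (r+7) is a factor; dividing leaves r^2-5·r+4.
The remaining quadratic factors as (r-1)(r-4).

(r+7)·(r-1)·(r-4)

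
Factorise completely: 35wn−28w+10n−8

(5n−4)(7w+2)

Group as (35wn−28w) + (10n−8) = 7w(5n−4) + 2(5n−4).
Both groups share the factor (5n−4).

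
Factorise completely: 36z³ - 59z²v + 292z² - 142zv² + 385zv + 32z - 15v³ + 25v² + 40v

(z - 3v + 8)(4z + 5v)(9z + v + 1)

Group: z(36z² + 49zv + 4z + 5v² + 5v) + (-3v + 8)(36z² + 49zv + 4z + 5v² + 5v); both groups contain (36z² + 49zv + 4z + 5v² + 5v), so (z - 3v + 8) is a factor with cofactor 36z² + 49zv + 4z + 5v² + 5v.
The cofactor groups again: 36z² + 49zv + 4z + 5v² + 5v = 9z(4z + 5v) + (v + 1)(4z + 5v); both groups contain (4z + 5v), giving (9z + v + 1)(4z + 5v).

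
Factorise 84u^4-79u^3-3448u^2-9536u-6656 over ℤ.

(3u+8)(4u+13)(7u+8)(u-8)

Among the possible rational roots, u = -13/4 is a root, giving the factor (4u+13) and quotient 21u^3-88u^2-576u-512.
Continuing, u = 8 is a root, so (u-8) is a factor; dividing leaves 21u^2+80u+64.
The remaining quadratic factors as (3u+8)(7u+8).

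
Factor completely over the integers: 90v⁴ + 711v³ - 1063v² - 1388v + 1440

(3v + 4)(5v - 8)(6v - 5)(v + 9)

Among the possible rational roots, v = 8/5 is a root, so (5v - 8) is a factor; dividing leaves 18v³ + 171v² + 61v - 180.
Continuing, v = -9 is a root, so (v + 9) is a factor; dividing leaves 18v² + 9v - 20.
The remaining quadratic factors as (6v - 5)(3v + 4).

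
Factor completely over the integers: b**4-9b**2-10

(b**2+1)(b**2-10)

Substitute u = b**2 to get a quadratic in u, then factor.
b**2-10 is irreducible over ℤ (10 is not a perfect square).
b**2+1 is irreducible over ℤ (sum of squares).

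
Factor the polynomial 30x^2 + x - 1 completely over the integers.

Need a pair with product 30·(-1) = -30 and sum 1: that's -5 and 6.
Split the middle term: 30x^2 - 5x + 6x - 1 = 5x(6x - 1) + (6x - 1).

(5x + 1)(6x - 1)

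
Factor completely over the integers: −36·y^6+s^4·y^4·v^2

y^4·(s^2·v+6·y)·(s^2·v−6·y)

Pull out the common factor y^4, leaving s^4·v^2−36·y^2.
Recognize a difference of squares with the parts s^2·v and 6·y.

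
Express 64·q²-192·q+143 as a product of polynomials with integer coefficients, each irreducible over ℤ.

Need a pair with product 64·143 = 9152 and sum -192: that's -88 and -104.
Split the middle term: 64·q²-88·q - 104·q+143 = 8·q·(8·q-11) - 13·(8·q-11).

(8·q-11)·(8·q-13)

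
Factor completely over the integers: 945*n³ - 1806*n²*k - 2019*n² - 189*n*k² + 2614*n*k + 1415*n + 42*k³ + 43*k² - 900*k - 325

(7*n - 14*k - 5)*(9*n - k - 5)*(15*n + 3*k - 13)

Group: 9*n*(105*n² - 189*n*k - 166*n - 42*k² + 167*k + 65) + (-k - 5)*(105*n² - 189*n*k - 166*n - 42*k² + 167*k + 65); both groups contain (105*n² - 189*n*k - 166*n - 42*k² + 167*k + 65), so (9*n - k - 5) is a factor with cofactor 105*n² - 189*n*k - 166*n - 42*k² + 167*k + 65.
The cofactor groups again: 105*n² - 189*n*k - 166*n - 42*k² + 167*k + 65 = 7*n*(15*n + 3*k - 13) + (-14*k - 5)*(15*n + 3*k - 13); both groups contain (15*n + 3*k - 13), giving (7*n - 14*k - 5)*(15*n + 3*k - 13).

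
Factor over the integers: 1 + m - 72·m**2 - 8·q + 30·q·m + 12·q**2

Group: 2·q·(6·q - 9·m - 1) + (8·m - 1)·(6·q - 9·m - 1); both groups contain (6·q - 9·m - 1).

(6·q - 9·m - 1)·(2·q + 8·m - 1)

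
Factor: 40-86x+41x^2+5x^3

Among the possible rational roots, x = 4/5 is a root, giving the factor (5x-4) and quotient x^2+9x-10.
The remaining quadratic factors as (x+10)(x-1).

(5x-4)(x+10)(x-1)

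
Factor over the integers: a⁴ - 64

Substitute u = a² to get a quadratic in u, then factor.
a² + 8 is irreducible over ℤ (always positive, so no real roots).
a² - 8 is irreducible over ℤ (8 is not a perfect square).

(a² + 8)·(a² - 8)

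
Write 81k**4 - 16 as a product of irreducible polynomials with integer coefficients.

Difference of squares twice: with A = 3k and B = 2, A⁴ − B⁴ = (A² − B²)(A² + B²), and A² − B² factors again.

(3k + 2)(3k - 2)(9k**2 + 4)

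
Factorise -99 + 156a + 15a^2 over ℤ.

Pull out the common factor 3, then factor the remaining trinomial.

3(5a - 3)(a + 11)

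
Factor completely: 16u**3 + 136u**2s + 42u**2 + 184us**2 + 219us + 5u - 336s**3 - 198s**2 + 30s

Group: u(16u**2 + 40us + 42u - 56s**2 - 33s + 5) + 6s(16u**2 + 40us + 42u - 56s**2 - 33s + 5); both groups contain (16u**2 + 40us + 42u - 56s**2 - 33s + 5), so (u + 6s) is a factor with cofactor 16u**2 + 40us + 42u - 56s**2 - 33s + 5.
The cofactor groups again: 16u**2 + 40us + 42u - 56s**2 - 33s + 5 = 2u(8u - 8s + 1) + (7s + 5)(8u - 8s + 1); both groups contain (8u - 8s + 1), giving (2u + 7s + 5)(8u - 8s + 1).

(8u - 8s + 1)(u + 6s)(2u + 7s + 5)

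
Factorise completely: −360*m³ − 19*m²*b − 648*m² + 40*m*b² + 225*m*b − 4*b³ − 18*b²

Group: 9*m*(−40*m² − 11*m*b − 72*m + 2*b² + 9*b) − 2*b*(−40*m² − 11*m*b − 72*m + 2*b² + 9*b); both groups contain (−40*m² − 11*m*b − 72*m + 2*b² + 9*b), so (9*m − 2*b) is a factor with cofactor −40*m² − 11*m*b − 72*m + 2*b² + 9*b.
The cofactor groups again: −40*m² − 11*m*b − 72*m + 2*b² + 9*b = −8*m*(5*m + 2*b + 9) + b*(5*m + 2*b + 9); both groups contain (5*m + 2*b + 9), giving −(8*m − b)*(5*m + 2*b + 9).

−(9*m − 2*b)*(8*m − b)*(5*m + 2*b + 9)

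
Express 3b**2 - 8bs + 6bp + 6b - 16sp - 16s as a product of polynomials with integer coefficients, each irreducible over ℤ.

(3b - 8s)(b + 2p + 2)

Group: b(3b - 8s) + (2p + 2)(3b - 8s); both groups contain (3b - 8s).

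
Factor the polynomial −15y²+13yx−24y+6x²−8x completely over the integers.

−(5y−6x+8)(3y+x)

Group: −3y(5y−6x+8) − x(5y−6x+8); both groups contain (5y−6x+8).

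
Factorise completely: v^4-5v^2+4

(v+1)(v+2)(v-1)(v-2)

Substitute u = v^2 to get a quadratic in u, then factor.
v^2-4 is a difference of squares.
v^2-1 is a difference of squares.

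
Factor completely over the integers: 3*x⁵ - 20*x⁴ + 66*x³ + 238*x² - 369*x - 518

Trying the rational-root candidates, x = -1 is a root, so (x + 1) divides it; the quotient is 3*x⁴ - 23*x³ + 89*x² + 149*x - 518.
Then x = -7/3 is a root, giving the factor (3*x + 7) and quotient x³ - 10*x² + 53*x - 74.
Continuing, x = 2 is a root, giving the factor (x - 2) and quotient x² - 8*x + 37.
The quadratic x² - 8*x + 37 has discriminant -84 < 0 and is irreducible over ℤ.

(3*x + 7)*(x + 1)*(x - 2)*(x² - 8*x + 37)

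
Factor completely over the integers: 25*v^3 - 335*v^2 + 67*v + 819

By the rational root theorem, v = 13 is a root, giving the factor (v - 13) and quotient 25*v^2 - 10*v - 63.
The remaining quadratic factors as (5*v + 7)(5*v - 9).

(5*v + 7)*(5*v - 9)*(v - 13)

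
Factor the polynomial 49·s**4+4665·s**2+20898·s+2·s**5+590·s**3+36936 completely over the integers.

Among the possible rational roots, s = -9 is a root, so (s+9) divides it; the quotient is 2·s**4+31·s**3+311·s**2+1866·s+4104.
Then s = -9/2 is a root, so (2·s+9) is a factor; dividing leaves s**3+11·s**2+106·s+456.
Then s = -6 is a root, so (s+6) divides it; the quotient is s**2+5·s+76.
The quadratic s**2+5·s+76 has discriminant -279 < 0 and is irreducible over ℤ.

(2·s+9)·(s+6)·(s+9)·(s**2+5·s+76)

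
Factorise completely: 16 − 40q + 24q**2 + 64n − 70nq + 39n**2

Group: 13n(3n − 4q + 4) + (−6q + 4)(3n − 4q + 4); both groups contain (3n − 4q + 4).

(13n − 6q + 4)(3n − 4q + 4)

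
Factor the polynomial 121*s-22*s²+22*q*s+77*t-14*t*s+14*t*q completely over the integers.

Group: 7*t*(2*q-2*s+11) + 11*s*(2*q-2*s+11); both groups contain (2*q-2*s+11).

(7*t+11*s)*(2*q-2*s+11)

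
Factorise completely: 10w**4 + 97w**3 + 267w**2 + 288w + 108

Testing divisors of the constant over divisors of the leading coefficient, w = -6 is a root, so (w + 6) is a factor; dividing leaves 10w**3 + 37w**2 + 45w + 18.
Next, w = -1 is a root, giving the factor (w + 1) and quotient 10w**2 + 27w + 18.
The remaining quadratic factors as (5w + 6)(2w + 3).

(2w + 3)(5w + 6)(w + 1)(w + 6)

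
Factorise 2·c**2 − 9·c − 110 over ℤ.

(2·c + 11)·(c − 10)

Need a pair with product 2·(−110) = −220 and sum −9: that's −20 and 11.
Split the middle term: 2·c**2 − 20·c + 11·c − 110 = 2·c·(c − 10) + 11·(c − 10).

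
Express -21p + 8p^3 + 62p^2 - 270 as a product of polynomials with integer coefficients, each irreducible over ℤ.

(2p + 15)(4p + 9)(p - 2)

By the rational root theorem, p = -15/2 is a root, giving the factor (2p + 15) and quotient 4p^2 + p - 18.
The remaining quadratic factors as (p - 2)(4p + 9).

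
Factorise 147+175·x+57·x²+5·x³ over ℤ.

(5·x+7)·(x+3)·(x+7)

Testing divisors of the constant over divisors of the leading coefficient, x = −3 is a root, so (x+3) divides it; the quotient is 5·x²+42·x+49.
The remaining quadratic factors as (x+7)(5·x+7).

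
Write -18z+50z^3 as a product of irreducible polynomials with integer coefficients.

2z(5z+3)(5z-3)

Pull out the common factor 2z; 25z^2-9 is a difference of squares.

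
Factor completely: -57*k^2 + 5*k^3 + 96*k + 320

Among the possible rational roots, k = 5 is a root, so (k - 5) divides it; the quotient is 5*k^2 - 32*k - 64.
The remaining quadratic factors as (5*k + 8)(k - 8).

(5*k + 8)*(k - 5)*(k - 8)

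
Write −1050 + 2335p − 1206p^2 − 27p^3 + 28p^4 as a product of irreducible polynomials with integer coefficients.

By the rational root theorem, p = 5/4 is a root, so (4p − 5) divides it; the quotient is 7p^3 + 2p^2 − 299p + 210.
Then p = −7 is a root, giving the factor (p + 7) and quotient 7p^2 − 47p + 30.
The remaining quadratic factors as (p − 6)(7p − 5).

(4p − 5)(7p − 5)(p + 7)(p − 6)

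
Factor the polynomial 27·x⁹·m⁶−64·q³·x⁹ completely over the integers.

Factor out x⁹ first: what remains is −64·q³+27·m⁶.
Recognize a difference of cubes with the parts 3·m² and 4·q.

−x⁹·(4·q−3·m²)·(16·q²+12·q·m²+9·m⁴)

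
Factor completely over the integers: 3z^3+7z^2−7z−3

By the rational root theorem, z = −1/3 is a root, giving the factor (3z+1) and quotient z^2+2z−3.
The remaining quadratic factors as (z+3)(z−1).

(3z+1)(z+3)(z−1)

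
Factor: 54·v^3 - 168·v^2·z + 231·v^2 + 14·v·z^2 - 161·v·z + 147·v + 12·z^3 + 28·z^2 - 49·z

(2·v - 6·z + 7)·(3·v - z)·(9·v + 2·z + 7)

Group: 2·v·(27·v^2 - 3·v·z + 21·v - 2·z^2 - 7·z) + (-6·z + 7)·(27·v^2 - 3·v·z + 21·v - 2·z^2 - 7·z); both groups contain (27·v^2 - 3·v·z + 21·v - 2·z^2 - 7·z), so (2·v - 6·z + 7) is a factor with cofactor 27·v^2 - 3·v·z + 21·v - 2·z^2 - 7·z.
The cofactor groups again: 27·v^2 - 3·v·z + 21·v - 2·z^2 - 7·z = 9·v·(3·v - z) + (2·z + 7)·(3·v - z); both groups contain (3·v - z), giving (9·v + 2·z + 7)·(3·v - z).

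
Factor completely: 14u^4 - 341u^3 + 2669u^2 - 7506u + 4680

Trying the rational-root candidates, u = 5 is a root, so (u - 5) is a factor; dividing leaves 14u^3 - 271u^2 + 1314u - 936.
Then u = 13/2 is a root, so (2u - 13) is a factor; dividing leaves 7u^2 - 90u + 72.
The remaining quadratic factors as (u - 12)(7u - 6).

(2u - 13)(7u - 6)(u - 12)(u - 5)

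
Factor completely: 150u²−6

6(5u+1)(5u−1)

Pull out the common factor 6; 25u²−1 is a difference of squares.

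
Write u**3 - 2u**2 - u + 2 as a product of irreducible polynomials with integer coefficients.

By the rational root theorem, u = -1 is a root, so (u + 1) is a factor; dividing leaves u**2 - 3u + 2.
The remaining quadratic factors as (u - 2)(u - 1).

(u + 1)(u - 1)(u - 2)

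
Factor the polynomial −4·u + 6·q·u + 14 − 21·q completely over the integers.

Group as (6·q·u − 21·q) + (−4·u + 14) = 3·q·(2·u − 7) − 2·(2·u − 7).
Both groups share the factor (2·u − 7).

(2·u − 7)·(3·q − 2)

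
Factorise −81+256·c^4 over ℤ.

Write as (16·c^2)² − (9)², then factor 16·c^2−9 once more.

(4·c+3)·(4·c−3)·(16·c^2+9)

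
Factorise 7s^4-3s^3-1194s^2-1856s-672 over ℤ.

(7s+4)(s+1)(s+12)(s-14)

Trying the rational-root candidates, s = -12 is a root, giving the factor (s+12) and quotient 7s^3-87s^2-150s-56.
Continuing, s = -1 is a root, so (s+1) is a factor; dividing leaves 7s^2-94s-56.
The remaining quadratic factors as (s-14)(7s+4).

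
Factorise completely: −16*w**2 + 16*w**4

16*w**2*(w + 1)*(w − 1)

Pull out the common factor 16*w**2, leaving w**2 − 1.
Recognize a difference of squares with the parts w and 1.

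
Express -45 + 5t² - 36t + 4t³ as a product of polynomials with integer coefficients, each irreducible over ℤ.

(4t + 5)(t + 3)(t - 3)

Testing divisors of the constant over divisors of the leading coefficient, t = -5/4 is a root, giving the factor (4t + 5) and quotient t² - 9.
The remaining quadratic factors as (t - 3)(t + 3).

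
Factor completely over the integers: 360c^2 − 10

10(6c + 1)(6c − 1)

Every term has a factor of 10. Then 36c^2 − 1 = (6c)² − (1)².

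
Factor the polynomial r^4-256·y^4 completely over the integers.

(r)⁴ − (4·y)⁴ = ((r)² − (4·y)²)((r)² + (4·y)²); the first factor splits again, the second (r^2+16·y^2) is irreducible.

(r+4·y)·(r-4·y)·(r^2+16·y^2)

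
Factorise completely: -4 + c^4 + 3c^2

Substitute u = c^2 to get a quadratic in u, then factor.
c^2 + 4 is irreducible over ℤ (sum of squares).
c^2 - 1 is a difference of squares.

(c + 1)(c - 1)(c^2 + 4)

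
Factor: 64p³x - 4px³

4px(4p + x)(4p - x)

Pull out the common factor 4px; 16p² - x² is a difference of squares.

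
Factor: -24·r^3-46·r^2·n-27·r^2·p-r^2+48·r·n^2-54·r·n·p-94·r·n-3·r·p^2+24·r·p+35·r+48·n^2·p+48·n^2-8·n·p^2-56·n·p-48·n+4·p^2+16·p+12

-(8·r-6·n+p+3)·(3·r+8·n-4)·(r+p+1)

Group: 8·r·(-3·r^2-8·r·n-3·r·p+r-8·n·p-8·n+4·p+4) + (-6·n+p+3)·(-3·r^2-8·r·n-3·r·p+r-8·n·p-8·n+4·p+4); both groups contain (-3·r^2-8·r·n-3·r·p+r-8·n·p-8·n+4·p+4), so (8·r-6·n+p+3) is a factor with cofactor -3·r^2-8·r·n-3·r·p+r-8·n·p-8·n+4·p+4.
The cofactor groups again: -3·r^2-8·r·n-3·r·p+r-8·n·p-8·n+4·p+4 = -3·r·(r+p+1) + (-8·n+4)·(r+p+1); both groups contain (r+p+1), giving -(3·r+8·n-4)·(r+p+1).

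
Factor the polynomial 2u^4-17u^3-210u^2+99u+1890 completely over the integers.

(2u+7)(u+6)(u-15)(u-3)

By the rational root theorem, u = -6 is a root, so (u+6) is a factor; dividing leaves 2u^3-29u^2-36u+315.
Then u = 3 is a root, so (u-3) divides it; the quotient is 2u^2-23u-105.
The remaining quadratic factors as (2u+7)(u-15).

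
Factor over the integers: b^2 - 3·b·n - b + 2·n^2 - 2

Group: b·(b - n + 1) + (-2·n - 2)·(b - n + 1); both groups contain (b - n + 1).

(b - 2·n - 2)·(b - n + 1)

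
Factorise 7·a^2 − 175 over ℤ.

7·(a + 5)·(a − 5)

Every term has a factor of 7. Then a^2 − 25 = (a)² − (5)².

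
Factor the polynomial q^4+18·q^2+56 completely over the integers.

(q^2+14)·(q^2+4)

Substitute u = q^2 to get a quadratic in u, then factor.
q^2+14 is irreducible over ℤ (always positive, so no real roots).
q^2+4 is irreducible over ℤ (sum of squares).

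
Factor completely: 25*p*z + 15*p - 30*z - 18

(5*p - 6)*(5*z + 3)

Group as (25*p*z + 15*p) + (-30*z - 18) = 5*p*(5*z + 3) - 6*(5*z + 3).
Both groups share the factor (5*z + 3).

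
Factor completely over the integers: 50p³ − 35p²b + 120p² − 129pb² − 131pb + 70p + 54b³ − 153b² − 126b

(5p − 2b + 7)(5p − 9b)(2p + 3b + 2)

Group: 5p(10p² − 3pb + 10p − 27b² − 18b) + (−2b + 7)(10p² − 3pb + 10p − 27b² − 18b); both groups contain (10p² − 3pb + 10p − 27b² − 18b), so (5p − 2b + 7) is a factor with cofactor 10p² − 3pb + 10p − 27b² − 18b.
The cofactor groups again: 10p² − 3pb + 10p − 27b² − 18b = 2p(5p − 9b) + (3b + 2)(5p − 9b); both groups contain (5p − 9b), giving (2p + 3b + 2)(5p − 9b).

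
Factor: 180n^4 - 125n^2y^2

Factor out 5n^2, leaving 36n^2 - 25y^2, which is a difference of two squares.

5n^2(6n + 5y)(6n - 5y)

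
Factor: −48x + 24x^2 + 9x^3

Pull out the common factor 3x, then factor the remaining trinomial.

3x(3x − 4)(x + 4)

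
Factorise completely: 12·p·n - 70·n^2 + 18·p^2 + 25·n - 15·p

(3·p - 5·n)·(6·p + 14·n - 5)

Group: 6·p·(3·p - 5·n) + (14·n - 5)·(3·p - 5·n); both groups contain (3·p - 5·n).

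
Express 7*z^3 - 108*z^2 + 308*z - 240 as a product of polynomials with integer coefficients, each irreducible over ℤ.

(7*z - 10)*(z - 12)*(z - 2)

Trying the rational-root candidates, z = 10/7 is a root, so (7*z - 10) divides it; the quotient is z^2 - 14*z + 24.
The remaining quadratic factors as (z - 12)(z - 2).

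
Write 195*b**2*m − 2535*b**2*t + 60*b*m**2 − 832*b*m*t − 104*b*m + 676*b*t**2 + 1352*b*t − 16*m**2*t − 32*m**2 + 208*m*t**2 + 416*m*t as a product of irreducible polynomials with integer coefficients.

Group: 13*b*(15*b*m − 195*b*t − 4*m*t − 8*m + 52*t**2 + 104*t) + 4*m*(15*b*m − 195*b*t − 4*m*t − 8*m + 52*t**2 + 104*t); both groups contain (15*b*m − 195*b*t − 4*m*t − 8*m + 52*t**2 + 104*t), so (13*b + 4*m) is a factor with cofactor 15*b*m − 195*b*t − 4*m*t − 8*m + 52*t**2 + 104*t.
The cofactor groups again: 15*b*m − 195*b*t − 4*m*t − 8*m + 52*t**2 + 104*t = 15*b*(m − 13*t) + (−4*t − 8)*(m − 13*t); both groups contain (m − 13*t), giving (15*b − 4*t − 8)*(m − 13*t).

(13*b + 4*m)*(15*b − 4*t − 8)*(m − 13*t)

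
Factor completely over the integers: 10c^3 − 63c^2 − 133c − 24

By the rational root theorem, c = −3/2 is a root, so (2c + 3) is a factor; dividing leaves 5c^2 − 39c − 8.
The remaining quadratic factors as (c − 8)(5c + 1).

(2c + 3)(5c + 1)(c − 8)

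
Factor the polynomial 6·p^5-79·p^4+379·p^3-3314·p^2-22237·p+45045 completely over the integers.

Among the possible rational roots, p = 13 is a root, so (p-13) divides it; the quotient is 6·p^4-p^3+366·p^2+1444·p-3465.
Continuing, p = -9/2 is a root, giving the factor (2·p+9) and quotient 3·p^3-14·p^2+246·p-385.
Then p = 5/3 is a root, so (3·p-5) is a factor; dividing leaves p^2-3·p+77.
The quadratic p^2-3·p+77 has discriminant -299 < 0 and is irreducible over ℤ.

(2·p+9)·(3·p-5)·(p-13)·(p^2-3·p+77)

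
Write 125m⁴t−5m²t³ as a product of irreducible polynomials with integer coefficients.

5m²t(5m+t)(5m−t)

Pull out the common factor 5m²t; 25m²−t² is a difference of squares.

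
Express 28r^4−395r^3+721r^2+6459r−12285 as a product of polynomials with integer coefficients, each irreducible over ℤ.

Trying the rational-root candidates, r = 9 is a root, giving the factor (r−9) and quotient 28r^3−143r^2−566r+1365.
Continuing, r = 7 is a root, giving the factor (r−7) and quotient 28r^2+53r−195.
The remaining quadratic factors as (4r+15)(7r−13).

(4r+15)(7r−13)(r−7)(r−9)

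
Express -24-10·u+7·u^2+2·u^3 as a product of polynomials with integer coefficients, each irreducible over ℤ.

(2·u+3)·(u+4)·(u-2)

Testing divisors of the constant over divisors of the leading coefficient, u = 2 is a root, so (u-2) is a factor; dividing leaves 2·u^2+11·u+12.
The remaining quadratic factors as (2·u+3)(u+4).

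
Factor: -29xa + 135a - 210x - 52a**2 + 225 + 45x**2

(9x - 13a - 15)(5x + 4a - 15)

Group: 5x(9x - 13a - 15) + (4a - 15)(9x - 13a - 15); both groups contain (9x - 13a - 15).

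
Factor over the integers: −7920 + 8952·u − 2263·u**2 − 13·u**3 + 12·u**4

By the rational root theorem, u = 11/4 is a root, so (4·u − 11) divides it; the quotient is 3·u**3 + 5·u**2 − 552·u + 720.
Continuing, u = 12 is a root, giving the factor (u − 12) and quotient 3·u**2 + 41·u − 60.
The remaining quadratic factors as (u + 15)(3·u − 4).

(3·u − 4)·(4·u − 11)·(u + 15)·(u − 12)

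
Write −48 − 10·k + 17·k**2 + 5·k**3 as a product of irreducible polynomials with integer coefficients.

(5·k − 8)·(k + 2)·(k + 3)

Trying the rational-root candidates, k = −3 is a root, so (k + 3) is a factor; dividing leaves 5·k**2 + 2·k − 16.
The remaining quadratic factors as (k + 2)(5·k − 8).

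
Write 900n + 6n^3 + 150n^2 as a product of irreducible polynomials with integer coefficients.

6n(n + 10)(n + 15)

Pull out the common factor 6n, then factor the remaining trinomial.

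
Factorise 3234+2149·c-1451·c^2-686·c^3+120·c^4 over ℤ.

Trying the rational-root candidates, c = -11/6 is a root, giving the factor (6·c+11) and quotient 20·c^3-151·c^2+35·c+294.
Then c = -6/5 is a root, giving the factor (5·c+6) and quotient 4·c^2-35·c+49.
The remaining quadratic factors as (4·c-7)(c-7).

(4·c-7)·(5·c+6)·(6·c+11)·(c-7)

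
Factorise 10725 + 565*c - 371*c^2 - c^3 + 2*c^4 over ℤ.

(2*c - 15)*(c + 13)*(c + 5)*(c - 11)

Testing divisors of the constant over divisors of the leading coefficient, c = 15/2 is a root, so (2*c - 15) divides it; the quotient is c^3 + 7*c^2 - 133*c - 715.
Continuing, c = 11 is a root, so (c - 11) divides it; the quotient is c^2 + 18*c + 65.
The remaining quadratic factors as (c + 5)(c + 13).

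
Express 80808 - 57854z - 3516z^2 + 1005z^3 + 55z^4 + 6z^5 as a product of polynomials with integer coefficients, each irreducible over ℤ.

(2z - 13)(3z - 4)(z + 7)(z^2 + 10z + 222)

By the rational root theorem, z = 13/2 is a root, giving the factor (2z - 13) and quotient 3z^4 + 47z^3 + 808z^2 + 3494z - 6216.
Then z = 4/3 is a root, giving the factor (3z - 4) and quotient z^3 + 17z^2 + 292z + 1554.
Then z = -7 is a root, so (z + 7) is a factor; dividing leaves z^2 + 10z + 222.
The quadratic z^2 + 10z + 222 has discriminant -788 < 0 and is irreducible over ℤ.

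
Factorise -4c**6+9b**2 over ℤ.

Recognize a difference of squares with the parts 3b and 2c**3.

-(2c**3-3b)(2c**3+3b)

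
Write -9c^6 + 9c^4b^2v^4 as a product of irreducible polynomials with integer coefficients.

-9c^4(c - bv^2)(c + bv^2)

Pull out the common factor 9c^4, leaving -c^2 + b^2v^4.
Recognize a difference of squares with the parts bv^2 and c.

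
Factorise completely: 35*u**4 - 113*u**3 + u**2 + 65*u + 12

(5*u + 1)*(7*u + 4)*(u - 1)*(u - 3)

Testing divisors of the constant over divisors of the leading coefficient, u = 3 is a root, giving the factor (u - 3) and quotient 35*u**3 - 8*u**2 - 23*u - 4.
Next, u = -1/5 is a root, giving the factor (5*u + 1) and quotient 7*u**2 - 3*u - 4.
The remaining quadratic factors as (7*u + 4)(u - 1).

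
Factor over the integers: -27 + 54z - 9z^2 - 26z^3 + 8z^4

By the rational root theorem, z = 1 is a root, so (z - 1) divides it; the quotient is 8z^3 - 18z^2 - 27z + 27.
Next, z = 3/4 is a root, giving the factor (4z - 3) and quotient 2z^2 - 3z - 9.
The remaining quadratic factors as (2z + 3)(z - 3).

(2z + 3)(4z - 3)(z - 1)(z - 3)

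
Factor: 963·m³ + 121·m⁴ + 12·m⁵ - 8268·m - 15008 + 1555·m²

By the rational root theorem, m = -7/4 is a root, so (4·m + 7) is a factor; dividing leaves 3·m⁴ + 25·m³ + 197·m² + 44·m - 2144.
Next, m = 8/3 is a root, so (3·m - 8) is a factor; dividing leaves m³ + 11·m² + 95·m + 268.
Then m = -4 is a root, so (m + 4) is a factor; dividing leaves m² + 7·m + 67.
The quadratic m² + 7·m + 67 has discriminant -219 < 0 and is irreducible over ℤ.

(3·m - 8)·(4·m + 7)·(m + 4)·(m² + 7·m + 67)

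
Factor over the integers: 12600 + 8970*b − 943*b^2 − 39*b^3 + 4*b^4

(4*b + 5)*(b + 15)*(b − 12)*(b − 14)

Trying the rational-root candidates, b = 12 is a root, giving the factor (b − 12) and quotient 4*b^3 + 9*b^2 − 835*b − 1050.
Then b = −5/4 is a root, so (4*b + 5) divides it; the quotient is b^2 + b − 210.
The remaining quadratic factors as (b − 14)(b + 15).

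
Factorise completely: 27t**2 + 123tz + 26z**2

(3t + 13z)(9t + 2z)

Group: 3t(9t + 2z) + 13z(9t + 2z); both groups contain (9t + 2z).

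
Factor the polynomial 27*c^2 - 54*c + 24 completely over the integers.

3*(3*c - 2)*(3*c - 4)

Pull out the common factor 3, then factor the remaining trinomial.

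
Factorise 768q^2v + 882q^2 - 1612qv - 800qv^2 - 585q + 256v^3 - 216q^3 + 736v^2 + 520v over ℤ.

-(4q - 8v - 13)(6q - 4v - 5)(9q - 8v)

Group: 9q(-24q^2 + 64qv + 98q - 32v^2 - 92v - 65) - 8v(-24q^2 + 64qv + 98q - 32v^2 - 92v - 65); both groups contain (-24q^2 + 64qv + 98q - 32v^2 - 92v - 65), so (9q - 8v) is a factor with cofactor -24q^2 + 64qv + 98q - 32v^2 - 92v - 65.
The cofactor groups again: -24q^2 + 64qv + 98q - 32v^2 - 92v - 65 = -4q(6q - 4v - 5) + (8v + 13)(6q - 4v - 5); both groups contain (6q - 4v - 5), giving -(4q - 8v - 13)(6q - 4v - 5).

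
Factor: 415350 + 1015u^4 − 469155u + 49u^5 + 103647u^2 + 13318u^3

Trying the rational-root candidates, u = 13/7 is a root, so (7u − 13) is a factor; dividing leaves 7u^4 + 158u^3 + 2196u^2 + 18885u − 31950.
Continuing, u = 10/7 is a root, so (7u − 10) is a factor; dividing leaves u^3 + 24u^2 + 348u + 3195.
Then u = −15 is a root, so (u + 15) is a factor; dividing leaves u^2 + 9u + 213.
The quadratic u^2 + 9u + 213 has discriminant −771 < 0 and is irreducible over ℤ.

(7u − 10)(7u − 13)(u + 15)(u^2 + 9u + 213)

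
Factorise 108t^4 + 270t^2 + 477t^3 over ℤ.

9t^2(3t + 2)(4t + 15)

Pull out the common factor 9t^2, then factor the remaining trinomial.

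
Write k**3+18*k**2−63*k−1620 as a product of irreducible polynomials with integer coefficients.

Testing divisors of the constant over divisors of the leading coefficient, k = 9 is a root, so (k−9) is a factor; dividing leaves k**2+27*k+180.
The remaining quadratic factors as (k+12)(k+15).

(k+12)*(k+15)*(k−9)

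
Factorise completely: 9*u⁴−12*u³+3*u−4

Group as (9*u⁴+3*u) + (−12*u³−4) = 3*u*(3*u³+1) − 4*(3*u³+1).
Both groups share the factor (3*u³+1).

(3*u−4)*(3*u³+1)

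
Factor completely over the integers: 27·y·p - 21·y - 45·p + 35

(3·y - 5)·(9·p - 7)

Group as (27·y·p - 21·y) + (-45·p + 35) = 3·y·(9·p - 7) - 5·(9·p - 7).
Both groups share the factor (9·p - 7).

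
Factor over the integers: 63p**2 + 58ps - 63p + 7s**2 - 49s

(7p + s - 7)(9p + 7s)

Group: 9p(7p + s - 7) + 7s(7p + s - 7); both groups contain (7p + s - 7).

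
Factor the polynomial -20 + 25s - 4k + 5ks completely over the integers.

Group as (5ks - 4k) + (25s - 20) = k(5s - 4) + 5(5s - 4).
Both groups share the factor (5s - 4).

(5s - 4)(k + 5)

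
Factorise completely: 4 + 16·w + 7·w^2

Need a pair with product 7·4 = 28 and sum 16: that's 2 and 14.
Split the middle term: 7·w^2 + 2·w + 14·w + 4 = w·(7·w + 2) + 2·(7·w + 2).

(7·w + 2)·(w + 2)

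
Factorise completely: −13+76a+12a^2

(2a+13)(6a−1)

Need a pair with product 12·(−13) = −156 and sum 76: that's −2 and 78.
Split the middle term: 12a^2−2a + 78a−13 = 2a(6a−1) + 13(6a−1).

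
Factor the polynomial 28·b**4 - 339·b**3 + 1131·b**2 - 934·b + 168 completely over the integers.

Trying the rational-root candidates, b = 1/4 is a root, so (4·b - 1) is a factor; dividing leaves 7·b**3 - 83·b**2 + 262·b - 168.
Then b = 4 is a root, giving the factor (b - 4) and quotient 7·b**2 - 55·b + 42.
The remaining quadratic factors as (b - 7)(7·b - 6).

(4·b - 1)·(7·b - 6)·(b - 4)·(b - 7)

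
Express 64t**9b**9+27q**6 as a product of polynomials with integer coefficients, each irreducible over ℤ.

Recognize a sum of cubes with the parts 3q**2 and 4t**3b**3.

(3q**2+4t**3b**3)(9q**4-12q**2t**3b**3+16t**6b**6)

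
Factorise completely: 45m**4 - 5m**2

Factor out 5m**2, leaving 9m**2 - 1, which is a difference of two squares.

5m**2(3m + 1)(3m - 1)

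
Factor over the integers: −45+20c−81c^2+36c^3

Group as (36c^3+20c) + (−81c^2−45) = 4c(9c^2+5) − 9(9c^2+5).
Both groups share the factor (9c^2+5).

(4c−9)(9c^2+5)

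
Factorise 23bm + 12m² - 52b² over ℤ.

Group: -13b(4b - 3m) - 4m(4b - 3m); both groups contain (4b - 3m).

-(13b + 4m)(4b - 3m)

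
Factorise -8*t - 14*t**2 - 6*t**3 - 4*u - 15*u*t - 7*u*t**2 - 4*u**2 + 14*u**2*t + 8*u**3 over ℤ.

Group: u*(8*u**2 - 2*u*t - 4*u - 3*t**2 - 7*t - 4) + 2*t*(8*u**2 - 2*u*t - 4*u - 3*t**2 - 7*t - 4); both groups contain (8*u**2 - 2*u*t - 4*u - 3*t**2 - 7*t - 4), so (u + 2*t) is a factor with cofactor 8*u**2 - 2*u*t - 4*u - 3*t**2 - 7*t - 4.
The cofactor groups again: 8*u**2 - 2*u*t - 4*u - 3*t**2 - 7*t - 4 = 2*u*(4*u - 3*t - 4) + (t + 1)*(4*u - 3*t - 4); both groups contain (4*u - 3*t - 4), giving (2*u + t + 1)*(4*u - 3*t - 4).

(4*u - 3*t - 4)*(u + 2*t)*(2*u + t + 1)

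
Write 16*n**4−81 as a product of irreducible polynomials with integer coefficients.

(2*n+3)*(2*n−3)*(4*n**2+9)

(2*n)⁴ − (3)⁴ = ((2*n)² − (3)²)((2*n)² + (3)²); the first factor splits again, the second (4*n**2+9) is irreducible.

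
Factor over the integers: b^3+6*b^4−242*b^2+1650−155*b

By the rational root theorem, b = 6 is a root, so (b−6) divides it; the quotient is 6*b^3+37*b^2−20*b−275.
Continuing, b = −5 is a root, giving the factor (b+5) and quotient 6*b^2+7*b−55.
The remaining quadratic factors as (2*b−5)(3*b+11).

(2*b−5)*(3*b+11)*(b+5)*(b−6)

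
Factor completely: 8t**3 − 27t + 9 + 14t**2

Among the possible rational roots, t = 3/4 is a root, so (4t − 3) divides it; the quotient is 2t**2 + 5t − 3.
The remaining quadratic factors as (t + 3)(2t − 1).

(2t − 1)(4t − 3)(t + 3)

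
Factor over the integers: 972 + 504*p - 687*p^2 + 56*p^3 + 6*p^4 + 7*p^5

(7*p + 6)*(p - 2)*(p - 3)*(p^2 + 5*p + 27)

Among the possible rational roots, p = -6/7 is a root, giving the factor (7*p + 6) and quotient p^4 + 8*p^2 - 105*p + 162.
Then p = 3 is a root, giving the factor (p - 3) and quotient p^3 + 3*p^2 + 17*p - 54.
Next, p = 2 is a root, so (p - 2) divides it; the quotient is p^2 + 5*p + 27.
The quadratic p^2 + 5*p + 27 has discriminant -83 < 0 and is irreducible over ℤ.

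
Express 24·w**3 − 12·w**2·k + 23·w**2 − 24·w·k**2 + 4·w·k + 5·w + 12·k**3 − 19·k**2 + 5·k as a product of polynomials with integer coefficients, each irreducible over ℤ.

(3·w − 3·k + 1)·(8·w − 4·k + 5)·(w + k)

Group: 8·w·(3·w**2 + w − 3·k**2 + k) + (−4·k + 5)·(3·w**2 + w − 3·k**2 + k); both groups contain (3·w**2 + w − 3·k**2 + k), so (8·w − 4·k + 5) is a factor with cofactor 3·w**2 + w − 3·k**2 + k.
The cofactor groups again: 3·w**2 + w − 3·k**2 + k = 3·w·(w + k) + (−3·k + 1)·(w + k); both groups contain (w + k), giving (3·w − 3·k + 1)·(w + k).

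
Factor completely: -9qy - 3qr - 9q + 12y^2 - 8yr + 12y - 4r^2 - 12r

-(3q - 4y + 4r)(3y + r + 3)

Group: -3y(3q - 4y + 4r) + (-r - 3)(3q - 4y + 4r); both groups contain (3q - 4y + 4r).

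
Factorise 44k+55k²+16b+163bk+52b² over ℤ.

Group: 4b(13b+5k+4) + 11k(13b+5k+4); both groups contain (13b+5k+4).

(13b+5k+4)(4b+11k)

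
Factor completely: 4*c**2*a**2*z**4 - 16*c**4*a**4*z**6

Pull out the common factor 4*c**2*a**2*z**4, leaving -4*c**2*a**2*z**2 + 1.
Recognize a difference of squares with the parts 1 and 2*c*a*z.

-4*a**2*c**2*z**4*(2*c*a*z + 1)*(2*c*a*z - 1)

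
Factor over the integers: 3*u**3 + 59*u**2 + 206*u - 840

(3*u - 7)*(u + 10)*(u + 12)

Trying the rational-root candidates, u = -12 is a root, giving the factor (u + 12) and quotient 3*u**2 + 23*u - 70.
The remaining quadratic factors as (3*u - 7)(u + 10).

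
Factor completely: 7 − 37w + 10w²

(2w − 7)(5w − 1)

Need a pair with product 10·7 = 70 and sum −37: that's −35 and −2.
Split the middle term: 10w² − 35w − 2w + 7 = 5w(2w − 7) − (2w − 7).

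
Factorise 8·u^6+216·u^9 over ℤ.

Pull out the common factor 8·u^6, leaving 27·u^3+1.
Recognize a sum of cubes with the parts 1 and 3·u.

8·u^6·(3·u+1)·(9·u^2-3·u+1)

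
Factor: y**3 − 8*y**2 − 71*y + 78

(y + 6)*(y − 1)*(y − 13)

Testing divisors of the constant over divisors of the leading coefficient, y = 1 is a root, giving the factor (y − 1) and quotient y**2 − 7*y − 78.
The remaining quadratic factors as (y + 6)(y − 13).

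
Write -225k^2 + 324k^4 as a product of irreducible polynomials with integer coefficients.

9k^2(6k + 5)(6k - 5)

Every term has a factor of 9k^2. Then 36k^2 - 25 = (6k)² − (5)².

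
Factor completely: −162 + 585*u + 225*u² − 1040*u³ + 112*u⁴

(4*u + 3)*(4*u − 3)*(7*u − 2)*(u − 9)

By the rational root theorem, u = 9 is a root, giving the factor (u − 9) and quotient 112*u³ − 32*u² − 63*u + 18.
Next, u = 3/4 is a root, so (4*u − 3) is a factor; dividing leaves 28*u² + 13*u − 6.
The remaining quadratic factors as (7*u − 2)(4*u + 3).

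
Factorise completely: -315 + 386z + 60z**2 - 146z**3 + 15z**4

Among the possible rational roots, z = 1 is a root, so (z - 1) divides it; the quotient is 15z**3 - 131z**2 - 71z + 315.
Next, z = 7/5 is a root, giving the factor (5z - 7) and quotient 3z**2 - 22z - 45.
The remaining quadratic factors as (3z + 5)(z - 9).

(3z + 5)(5z - 7)(z - 1)(z - 9)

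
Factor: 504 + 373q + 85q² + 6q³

Testing divisors of the constant over divisors of the leading coefficient, q = −9/2 is a root, so (2q + 9) is a factor; dividing leaves 3q² + 29q + 56.
The remaining quadratic factors as (3q + 8)(q + 7).

(2q + 9)(3q + 8)(q + 7)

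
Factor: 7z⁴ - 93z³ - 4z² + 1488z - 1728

Among the possible rational roots, z = 9/7 is a root, giving the factor (7z - 9) and quotient z³ - 12z² - 16z + 192.
Then z = -4 is a root, giving the factor (z + 4) and quotient z² - 16z + 48.
The remaining quadratic factors as (z - 12)(z - 4).

(7z - 9)(z + 4)(z - 12)(z - 4)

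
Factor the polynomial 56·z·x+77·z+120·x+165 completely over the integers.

(7·z+15)·(8·x+11)

Group as (56·z·x+77·z) + (120·x+165) = 7·z·(8·x+11) + 15·(8·x+11).
Both groups share the factor (8·x+11).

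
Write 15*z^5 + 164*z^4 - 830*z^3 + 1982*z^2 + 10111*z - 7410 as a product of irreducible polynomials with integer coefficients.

(3*z - 2)*(5*z + 13)*(z + 15)*(z^2 - 6*z + 19)

By the rational root theorem, z = -15 is a root, so (z + 15) is a factor; dividing leaves 15*z^4 - 61*z^3 + 85*z^2 + 707*z - 494.
Continuing, z = -13/5 is a root, giving the factor (5*z + 13) and quotient 3*z^3 - 20*z^2 + 69*z - 38.
Then z = 2/3 is a root, so (3*z - 2) divides it; the quotient is z^2 - 6*z + 19.
The quadratic z^2 - 6*z + 19 has discriminant -40 < 0 and is irreducible over ℤ.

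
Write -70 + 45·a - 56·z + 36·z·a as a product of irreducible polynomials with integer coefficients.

Group as (36·z·a - 56·z) + (45·a - 70) = 4·z·(9·a - 14) + 5·(9·a - 14).
Both groups share the factor (9·a - 14).

(4·z + 5)·(9·a - 14)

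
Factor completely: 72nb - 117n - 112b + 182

(8b - 13)(9n - 14)

Group as (72nb - 117n) + (-112b + 182) = 9n(8b - 13) - 14(8b - 13).
Both groups share the factor (8b - 13).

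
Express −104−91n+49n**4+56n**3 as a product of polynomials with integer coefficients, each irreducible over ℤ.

(7n+8)(7n**3−13)

Group as (49n**4−91n) + (56n**3−104) = 7n(7n**3−13) + 8(7n**3−13).
Both groups share the factor (7n**3−13).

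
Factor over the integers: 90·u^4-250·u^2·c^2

10·u^2·(3·u-5·c)·(3·u+5·c)

Pull out the common factor 10·u^2; 9·u^2-25·c^2 is a difference of squares.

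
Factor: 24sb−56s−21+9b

Group as (24sb−56s) + (9b−21) = 8s(3b−7) + 3(3b−7).
Both groups share the factor (3b−7).

(3b−7)(8s+3)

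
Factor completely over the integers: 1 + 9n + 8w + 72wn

Group as (72wn + 8w) + (9n + 1) = 8w(9n + 1) + (9n + 1).
Both groups share the factor (9n + 1).

(8w + 1)(9n + 1)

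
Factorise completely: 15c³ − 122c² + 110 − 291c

By the rational root theorem, c = 10 is a root, so (c − 10) divides it; the quotient is 15c² + 28c − 11.
The remaining quadratic factors as (5c + 11)(3c − 1).

(3c − 1)(5c + 11)(c − 10)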